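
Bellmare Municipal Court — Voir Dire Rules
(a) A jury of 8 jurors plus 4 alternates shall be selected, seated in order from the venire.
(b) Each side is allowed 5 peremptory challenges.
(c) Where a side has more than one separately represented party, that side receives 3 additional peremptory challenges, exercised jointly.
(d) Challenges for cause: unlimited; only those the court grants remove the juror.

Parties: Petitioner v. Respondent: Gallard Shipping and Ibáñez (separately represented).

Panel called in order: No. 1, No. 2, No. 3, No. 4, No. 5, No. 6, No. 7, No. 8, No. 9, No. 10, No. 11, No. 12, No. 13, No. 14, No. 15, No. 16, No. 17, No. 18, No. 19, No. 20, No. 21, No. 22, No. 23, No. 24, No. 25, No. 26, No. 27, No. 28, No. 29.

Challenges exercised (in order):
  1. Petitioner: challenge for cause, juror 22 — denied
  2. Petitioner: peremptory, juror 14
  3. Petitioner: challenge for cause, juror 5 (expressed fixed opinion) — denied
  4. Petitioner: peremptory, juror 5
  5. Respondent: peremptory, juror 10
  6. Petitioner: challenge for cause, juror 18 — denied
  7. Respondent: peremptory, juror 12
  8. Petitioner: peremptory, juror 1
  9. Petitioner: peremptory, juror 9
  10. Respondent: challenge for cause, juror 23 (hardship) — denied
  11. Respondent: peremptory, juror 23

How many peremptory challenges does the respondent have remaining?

5

Respondent allotment: 5 base + 3 multi-party = 8.
Respondent peremptories used: #10, #12, #23 — 3 (the for-cause on #23 doesn't count).
Remaining: 8 − 3 = 5.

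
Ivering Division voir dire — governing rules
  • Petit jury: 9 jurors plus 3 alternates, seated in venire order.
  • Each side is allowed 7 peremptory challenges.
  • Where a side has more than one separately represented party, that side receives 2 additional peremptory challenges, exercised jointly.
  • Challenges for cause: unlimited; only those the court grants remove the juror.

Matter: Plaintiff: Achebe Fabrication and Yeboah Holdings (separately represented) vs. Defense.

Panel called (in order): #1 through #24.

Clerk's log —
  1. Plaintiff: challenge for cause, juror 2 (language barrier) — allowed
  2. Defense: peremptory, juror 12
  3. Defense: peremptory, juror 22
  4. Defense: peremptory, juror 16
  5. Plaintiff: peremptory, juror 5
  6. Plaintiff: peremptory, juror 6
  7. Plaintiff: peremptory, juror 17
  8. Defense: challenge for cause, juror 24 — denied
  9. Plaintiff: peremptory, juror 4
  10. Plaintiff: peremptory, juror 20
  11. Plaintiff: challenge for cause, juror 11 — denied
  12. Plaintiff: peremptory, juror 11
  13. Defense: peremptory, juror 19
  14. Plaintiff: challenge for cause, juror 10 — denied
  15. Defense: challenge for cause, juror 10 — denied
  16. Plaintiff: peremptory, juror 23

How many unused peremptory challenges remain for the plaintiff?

Plaintiff allotment: 7 base + 2 multi-party = 9.
Plaintiff peremptories used: #5, #6, #17, #4, #20, #11, #23 — 7 (for-cause on #2, #11, #10 don't count).
Remaining: 9 − 7 = 2.

2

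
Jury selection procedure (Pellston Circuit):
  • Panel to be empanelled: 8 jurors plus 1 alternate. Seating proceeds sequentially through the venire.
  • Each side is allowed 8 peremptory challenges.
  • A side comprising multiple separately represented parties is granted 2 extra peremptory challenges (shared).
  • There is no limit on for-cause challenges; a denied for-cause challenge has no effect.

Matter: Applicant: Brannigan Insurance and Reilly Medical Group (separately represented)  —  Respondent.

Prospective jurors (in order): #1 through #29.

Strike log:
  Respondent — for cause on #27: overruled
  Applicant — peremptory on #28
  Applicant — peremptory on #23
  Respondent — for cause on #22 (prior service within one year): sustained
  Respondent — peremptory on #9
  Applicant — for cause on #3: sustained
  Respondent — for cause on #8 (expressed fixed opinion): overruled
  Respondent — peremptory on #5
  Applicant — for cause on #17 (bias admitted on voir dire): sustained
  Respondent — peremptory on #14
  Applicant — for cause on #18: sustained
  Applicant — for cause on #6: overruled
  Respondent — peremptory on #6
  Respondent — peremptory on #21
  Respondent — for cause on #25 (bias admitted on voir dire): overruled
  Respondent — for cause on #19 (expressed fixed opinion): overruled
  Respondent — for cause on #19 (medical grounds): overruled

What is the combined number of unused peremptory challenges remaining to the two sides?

11

Applicant allotment: 8 base + 2 multi-party = 10. Respondent allotment: 8.
Applicant peremptories used: #28, #23 — 2 (for-cause on #3, #17, #18, #6 don't count).
Respondent peremptories used: #9, #5, #14, #6, #21 — 5 (for-cause on #27, #22, #8, #25, #19, #19 don't count).
Remaining: (10 − 2) + (8 − 5) = 11.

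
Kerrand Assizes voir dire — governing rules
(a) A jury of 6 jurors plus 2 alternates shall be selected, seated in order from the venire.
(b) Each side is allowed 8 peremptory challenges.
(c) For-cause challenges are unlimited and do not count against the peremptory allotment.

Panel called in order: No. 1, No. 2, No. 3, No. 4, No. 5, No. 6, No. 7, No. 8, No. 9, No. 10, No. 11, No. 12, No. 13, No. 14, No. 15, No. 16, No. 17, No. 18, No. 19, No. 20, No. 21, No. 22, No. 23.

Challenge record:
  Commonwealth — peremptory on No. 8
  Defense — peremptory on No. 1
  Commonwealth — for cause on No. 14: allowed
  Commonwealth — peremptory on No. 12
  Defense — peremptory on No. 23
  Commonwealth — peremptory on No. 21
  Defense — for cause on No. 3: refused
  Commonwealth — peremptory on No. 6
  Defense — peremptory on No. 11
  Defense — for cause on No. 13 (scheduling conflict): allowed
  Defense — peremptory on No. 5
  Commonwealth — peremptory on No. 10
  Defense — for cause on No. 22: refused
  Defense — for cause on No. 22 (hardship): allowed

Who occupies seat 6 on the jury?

Removed: #1, #5, #6, #8, #10, #11, #12, #13, #14, #21, #22, #23. (#3 stays — for-cause denied.)
Seating in order: seats 1–6 → #2, #3, #4, #7, #9, #15; alternates → #16, #17.
So seat 6 is #15.

15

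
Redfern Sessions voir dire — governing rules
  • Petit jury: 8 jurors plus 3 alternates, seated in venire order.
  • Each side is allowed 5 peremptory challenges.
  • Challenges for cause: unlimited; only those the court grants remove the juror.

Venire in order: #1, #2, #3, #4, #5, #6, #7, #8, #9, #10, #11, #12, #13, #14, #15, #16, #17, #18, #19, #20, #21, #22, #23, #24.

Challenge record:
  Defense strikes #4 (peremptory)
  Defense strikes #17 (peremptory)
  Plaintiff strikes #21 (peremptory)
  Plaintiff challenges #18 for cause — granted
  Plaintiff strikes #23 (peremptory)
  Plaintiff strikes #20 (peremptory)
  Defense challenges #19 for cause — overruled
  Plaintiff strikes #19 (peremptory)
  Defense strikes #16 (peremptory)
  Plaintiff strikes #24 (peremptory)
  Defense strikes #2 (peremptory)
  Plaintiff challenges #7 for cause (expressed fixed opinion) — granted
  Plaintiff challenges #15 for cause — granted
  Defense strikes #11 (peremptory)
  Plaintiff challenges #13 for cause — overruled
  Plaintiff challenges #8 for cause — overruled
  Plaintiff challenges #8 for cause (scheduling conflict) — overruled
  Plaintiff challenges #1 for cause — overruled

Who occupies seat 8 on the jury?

Removed: #2, #4, #7, #11, #15, #16, #17, #18, #19, #20, #21, #23, #24. (#1, #8, #13 stay — for-cause denied.)
Seating in order: seats 1–8 → #1, #3, #5, #6, #8, #9, #10, #12; alternates → #13, #14, #22.
So seat 8 is #12.

12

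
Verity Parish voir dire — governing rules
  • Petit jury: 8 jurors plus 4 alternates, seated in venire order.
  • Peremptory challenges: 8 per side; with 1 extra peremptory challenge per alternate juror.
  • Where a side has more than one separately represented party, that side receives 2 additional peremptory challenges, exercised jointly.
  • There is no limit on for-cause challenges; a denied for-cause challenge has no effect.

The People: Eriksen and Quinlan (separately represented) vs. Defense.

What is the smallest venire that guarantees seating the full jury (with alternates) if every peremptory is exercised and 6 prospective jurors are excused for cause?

Seats to fill: 8 + 4 alternates = 12.
Peremptories — The People: 8 + 1×4 + 2 = 14; Defense: 8 + 1×4 = 12; total 26.
For-cause removals: 6.
Minimum venire: 12 + 26 + 6 = 44.

44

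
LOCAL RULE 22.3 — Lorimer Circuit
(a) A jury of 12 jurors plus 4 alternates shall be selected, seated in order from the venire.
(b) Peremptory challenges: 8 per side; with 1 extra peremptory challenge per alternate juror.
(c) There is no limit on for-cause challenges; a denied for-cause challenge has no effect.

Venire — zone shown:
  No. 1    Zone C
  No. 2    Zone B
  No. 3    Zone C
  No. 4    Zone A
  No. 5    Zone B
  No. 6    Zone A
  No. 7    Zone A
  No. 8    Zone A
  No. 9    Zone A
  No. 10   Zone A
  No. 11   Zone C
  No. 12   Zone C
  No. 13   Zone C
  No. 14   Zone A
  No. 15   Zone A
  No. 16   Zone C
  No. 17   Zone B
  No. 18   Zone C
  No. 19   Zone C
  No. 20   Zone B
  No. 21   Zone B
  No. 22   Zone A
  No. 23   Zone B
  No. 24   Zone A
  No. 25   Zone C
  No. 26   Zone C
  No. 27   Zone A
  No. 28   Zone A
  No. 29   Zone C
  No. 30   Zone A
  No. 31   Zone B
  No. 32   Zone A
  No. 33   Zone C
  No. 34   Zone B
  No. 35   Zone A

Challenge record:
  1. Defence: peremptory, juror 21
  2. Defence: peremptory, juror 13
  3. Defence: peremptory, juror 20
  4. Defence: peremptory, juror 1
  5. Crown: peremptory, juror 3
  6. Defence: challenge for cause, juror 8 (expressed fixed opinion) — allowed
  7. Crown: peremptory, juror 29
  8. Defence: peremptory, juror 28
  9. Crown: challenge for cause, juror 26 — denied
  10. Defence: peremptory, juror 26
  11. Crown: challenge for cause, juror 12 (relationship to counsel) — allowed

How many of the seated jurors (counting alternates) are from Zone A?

8

Removed: #1, #3, #8, #12, #13, #20, #21, #26, #28, #29.
Seated (16 incl. alternates): #2, #4, #5, #6, #7, #9, #10, #11, #14, #15, #16, #17, #18, #19, #22, #23.
Of those, in Zone A: #4, #6, #7, #9, #10, #14, #15, #22 → 8.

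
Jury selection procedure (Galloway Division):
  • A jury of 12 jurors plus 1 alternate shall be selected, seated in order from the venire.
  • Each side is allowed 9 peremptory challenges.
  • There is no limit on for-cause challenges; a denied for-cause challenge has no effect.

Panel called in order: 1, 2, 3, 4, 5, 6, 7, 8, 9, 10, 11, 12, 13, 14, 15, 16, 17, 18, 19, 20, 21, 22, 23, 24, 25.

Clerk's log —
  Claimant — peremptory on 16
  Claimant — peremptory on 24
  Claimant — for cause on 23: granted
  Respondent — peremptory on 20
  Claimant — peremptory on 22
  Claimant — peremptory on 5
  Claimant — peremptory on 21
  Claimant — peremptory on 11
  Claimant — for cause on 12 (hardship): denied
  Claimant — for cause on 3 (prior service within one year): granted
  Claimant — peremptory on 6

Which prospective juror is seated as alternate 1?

Removed: #3, #5, #6, #11, #16, #20, #21, #22, #23, #24. (#12 stays — for-cause denied.)
Seating in order: seats 1–12 → #1, #2, #4, #7, #8, #9, #10, #12, #13, #14, #15, #17; alternates → #18.
So alternate 1 is #18.

18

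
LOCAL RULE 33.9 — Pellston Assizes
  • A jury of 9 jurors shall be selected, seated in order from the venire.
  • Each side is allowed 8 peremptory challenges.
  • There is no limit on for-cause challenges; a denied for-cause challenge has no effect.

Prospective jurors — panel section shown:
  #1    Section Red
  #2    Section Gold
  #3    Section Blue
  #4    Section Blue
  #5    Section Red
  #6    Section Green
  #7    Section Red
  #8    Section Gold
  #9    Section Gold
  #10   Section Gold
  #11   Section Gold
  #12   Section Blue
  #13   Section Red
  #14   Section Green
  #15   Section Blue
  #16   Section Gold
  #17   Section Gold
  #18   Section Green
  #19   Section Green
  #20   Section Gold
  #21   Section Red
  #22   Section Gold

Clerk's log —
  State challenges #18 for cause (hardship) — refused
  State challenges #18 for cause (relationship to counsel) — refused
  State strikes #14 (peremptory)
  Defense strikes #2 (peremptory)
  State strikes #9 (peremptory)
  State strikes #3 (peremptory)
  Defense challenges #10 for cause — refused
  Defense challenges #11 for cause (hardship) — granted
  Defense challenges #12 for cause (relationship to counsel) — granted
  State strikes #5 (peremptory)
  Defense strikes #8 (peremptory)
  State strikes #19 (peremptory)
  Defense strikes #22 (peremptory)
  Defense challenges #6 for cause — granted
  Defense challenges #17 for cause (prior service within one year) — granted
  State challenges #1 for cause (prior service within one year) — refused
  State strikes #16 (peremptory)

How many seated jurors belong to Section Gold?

2

Removed: #2, #3, #5, #6, #8, #9, #11, #12, #14, #16, #17, #19, #22.
Seated jurors 1–9: #1, #4, #7, #10, #13, #15, #18, #20, #21.
Of those, in Section Gold: #10, #20 → 2.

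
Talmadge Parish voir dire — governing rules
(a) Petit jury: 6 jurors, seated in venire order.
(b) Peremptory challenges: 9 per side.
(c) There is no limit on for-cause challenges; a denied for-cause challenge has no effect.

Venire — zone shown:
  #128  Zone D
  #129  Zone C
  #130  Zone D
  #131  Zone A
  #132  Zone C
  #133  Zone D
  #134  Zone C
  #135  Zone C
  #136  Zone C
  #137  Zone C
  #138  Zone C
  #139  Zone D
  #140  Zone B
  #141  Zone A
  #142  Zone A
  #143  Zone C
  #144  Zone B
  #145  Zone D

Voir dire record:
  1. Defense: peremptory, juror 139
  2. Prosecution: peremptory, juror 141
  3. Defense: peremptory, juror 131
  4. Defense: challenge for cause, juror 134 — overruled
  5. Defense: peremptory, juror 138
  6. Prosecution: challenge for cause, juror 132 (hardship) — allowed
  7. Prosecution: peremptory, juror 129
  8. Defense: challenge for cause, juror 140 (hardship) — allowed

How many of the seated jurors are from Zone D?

3

Removed: #129, #131, #132, #138, #139, #140, #141.
Seated jurors 1–6: #128, #130, #133, #134, #135, #136.
Of those, in Zone D: #128, #130, #133 → 3.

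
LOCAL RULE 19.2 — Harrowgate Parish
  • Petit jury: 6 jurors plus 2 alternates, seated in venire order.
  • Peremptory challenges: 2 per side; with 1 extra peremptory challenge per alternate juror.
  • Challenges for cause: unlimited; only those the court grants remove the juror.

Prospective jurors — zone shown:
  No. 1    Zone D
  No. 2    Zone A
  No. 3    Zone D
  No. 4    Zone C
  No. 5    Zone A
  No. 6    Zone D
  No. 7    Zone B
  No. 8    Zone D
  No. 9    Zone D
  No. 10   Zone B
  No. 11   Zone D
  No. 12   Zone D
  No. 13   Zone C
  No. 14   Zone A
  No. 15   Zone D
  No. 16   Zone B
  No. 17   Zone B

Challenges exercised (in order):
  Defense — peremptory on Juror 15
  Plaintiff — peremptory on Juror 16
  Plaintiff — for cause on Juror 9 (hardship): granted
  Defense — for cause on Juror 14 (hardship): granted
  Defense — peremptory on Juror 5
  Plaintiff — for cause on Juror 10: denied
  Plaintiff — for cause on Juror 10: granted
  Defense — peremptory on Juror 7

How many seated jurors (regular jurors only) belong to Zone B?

0

Removed: #5, #7, #9, #10, #14, #15, #16.
Seated jurors 1–6: #1, #2, #3, #4, #6, #8 (alternates #11, #12 not counted).
None of those are in Zone B → 0.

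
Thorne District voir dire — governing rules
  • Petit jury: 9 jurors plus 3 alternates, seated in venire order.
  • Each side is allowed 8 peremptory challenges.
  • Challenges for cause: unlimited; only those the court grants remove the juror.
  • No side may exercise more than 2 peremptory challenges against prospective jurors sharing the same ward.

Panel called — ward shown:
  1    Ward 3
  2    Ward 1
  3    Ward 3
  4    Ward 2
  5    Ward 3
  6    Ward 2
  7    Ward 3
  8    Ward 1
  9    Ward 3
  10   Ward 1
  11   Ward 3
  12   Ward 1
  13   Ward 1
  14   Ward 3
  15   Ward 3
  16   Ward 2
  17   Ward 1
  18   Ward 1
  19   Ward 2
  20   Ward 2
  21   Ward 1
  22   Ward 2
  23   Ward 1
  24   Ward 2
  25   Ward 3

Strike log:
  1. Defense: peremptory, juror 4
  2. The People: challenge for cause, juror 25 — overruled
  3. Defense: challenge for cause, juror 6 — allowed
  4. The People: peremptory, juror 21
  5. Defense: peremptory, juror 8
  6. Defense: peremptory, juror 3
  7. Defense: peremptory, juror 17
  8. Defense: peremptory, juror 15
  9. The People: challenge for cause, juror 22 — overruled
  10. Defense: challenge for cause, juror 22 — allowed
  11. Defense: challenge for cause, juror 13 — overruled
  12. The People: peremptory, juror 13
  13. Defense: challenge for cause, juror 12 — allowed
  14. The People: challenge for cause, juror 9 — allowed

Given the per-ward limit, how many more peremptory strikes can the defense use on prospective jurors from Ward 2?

1

Defense peremptories so far: #4, #8, #3, #17, #15 — 5 of 8 used, 3 left overall.
Against Ward 2: #4 — 1 used; per-ward cap 2 leaves 1.
Binding limit: min(3, 1) = 1.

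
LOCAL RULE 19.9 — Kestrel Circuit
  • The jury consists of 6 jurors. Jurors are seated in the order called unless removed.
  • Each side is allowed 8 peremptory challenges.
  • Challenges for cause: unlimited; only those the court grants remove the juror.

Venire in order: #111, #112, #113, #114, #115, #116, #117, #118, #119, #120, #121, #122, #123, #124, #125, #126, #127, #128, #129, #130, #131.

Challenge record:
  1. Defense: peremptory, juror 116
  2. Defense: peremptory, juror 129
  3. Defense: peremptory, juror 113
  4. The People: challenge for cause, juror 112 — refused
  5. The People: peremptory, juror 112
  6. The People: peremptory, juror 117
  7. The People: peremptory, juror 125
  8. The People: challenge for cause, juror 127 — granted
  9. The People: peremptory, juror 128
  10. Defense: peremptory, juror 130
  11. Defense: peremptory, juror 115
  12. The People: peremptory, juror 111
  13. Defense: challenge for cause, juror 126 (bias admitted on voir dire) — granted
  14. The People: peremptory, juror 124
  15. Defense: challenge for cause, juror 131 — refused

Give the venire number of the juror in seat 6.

Removed: #111, #112, #113, #115, #116, #117, #124, #125, #126, #127, #128, #129, #130. (#131 stays — for-cause denied.)
Filling seats in venire order through position 6: #114, #118, #119, #120, #121, #122.
So seat 6 is #122.

122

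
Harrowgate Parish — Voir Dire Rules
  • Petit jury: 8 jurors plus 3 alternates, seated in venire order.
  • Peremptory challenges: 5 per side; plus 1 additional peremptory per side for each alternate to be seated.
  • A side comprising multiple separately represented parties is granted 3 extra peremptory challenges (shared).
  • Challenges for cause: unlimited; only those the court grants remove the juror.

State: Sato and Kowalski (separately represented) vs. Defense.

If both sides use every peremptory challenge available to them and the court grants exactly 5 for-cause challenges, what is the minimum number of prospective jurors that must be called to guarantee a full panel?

Seats to fill: 8 + 3 alternates = 11.
Peremptories — State: 5 + 1×3 + 3 = 11; Defense: 5 + 1×3 = 8; total 19.
For-cause removals: 5.
Minimum venire: 11 + 19 + 5 = 35.

35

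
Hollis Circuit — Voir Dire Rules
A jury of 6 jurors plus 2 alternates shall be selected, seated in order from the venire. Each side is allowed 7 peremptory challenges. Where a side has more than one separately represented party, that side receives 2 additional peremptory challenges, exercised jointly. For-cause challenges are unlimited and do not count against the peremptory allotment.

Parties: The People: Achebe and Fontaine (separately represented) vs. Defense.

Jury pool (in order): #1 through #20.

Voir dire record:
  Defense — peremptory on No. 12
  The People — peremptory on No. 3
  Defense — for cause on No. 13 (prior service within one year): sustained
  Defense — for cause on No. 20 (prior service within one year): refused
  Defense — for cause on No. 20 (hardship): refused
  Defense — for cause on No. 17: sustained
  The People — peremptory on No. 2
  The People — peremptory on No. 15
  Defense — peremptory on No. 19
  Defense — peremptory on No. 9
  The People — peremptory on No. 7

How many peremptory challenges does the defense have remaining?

4

Defense allotment: 7.
Defense peremptories used: #12, #19, #9 — 3 (for-cause on #13, #20, #20, #17 don't count).
Remaining: 7 − 3 = 4.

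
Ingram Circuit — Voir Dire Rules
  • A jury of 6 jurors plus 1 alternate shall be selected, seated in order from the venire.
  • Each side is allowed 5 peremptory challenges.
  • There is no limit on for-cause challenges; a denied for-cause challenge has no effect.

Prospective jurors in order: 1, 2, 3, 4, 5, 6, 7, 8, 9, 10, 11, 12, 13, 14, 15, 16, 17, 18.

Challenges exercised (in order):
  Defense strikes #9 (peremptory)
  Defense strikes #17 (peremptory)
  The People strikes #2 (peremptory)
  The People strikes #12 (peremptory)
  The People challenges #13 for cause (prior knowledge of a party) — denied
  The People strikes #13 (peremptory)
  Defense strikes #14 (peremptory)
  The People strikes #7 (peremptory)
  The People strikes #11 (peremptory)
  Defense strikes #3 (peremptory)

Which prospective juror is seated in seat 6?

10

Removed: #2, #3, #7, #9, #11, #12, #13, #14, #17.
Filling seats in venire order through position 6: #1, #4, #5, #6, #8, #10.
So seat 6 is #10.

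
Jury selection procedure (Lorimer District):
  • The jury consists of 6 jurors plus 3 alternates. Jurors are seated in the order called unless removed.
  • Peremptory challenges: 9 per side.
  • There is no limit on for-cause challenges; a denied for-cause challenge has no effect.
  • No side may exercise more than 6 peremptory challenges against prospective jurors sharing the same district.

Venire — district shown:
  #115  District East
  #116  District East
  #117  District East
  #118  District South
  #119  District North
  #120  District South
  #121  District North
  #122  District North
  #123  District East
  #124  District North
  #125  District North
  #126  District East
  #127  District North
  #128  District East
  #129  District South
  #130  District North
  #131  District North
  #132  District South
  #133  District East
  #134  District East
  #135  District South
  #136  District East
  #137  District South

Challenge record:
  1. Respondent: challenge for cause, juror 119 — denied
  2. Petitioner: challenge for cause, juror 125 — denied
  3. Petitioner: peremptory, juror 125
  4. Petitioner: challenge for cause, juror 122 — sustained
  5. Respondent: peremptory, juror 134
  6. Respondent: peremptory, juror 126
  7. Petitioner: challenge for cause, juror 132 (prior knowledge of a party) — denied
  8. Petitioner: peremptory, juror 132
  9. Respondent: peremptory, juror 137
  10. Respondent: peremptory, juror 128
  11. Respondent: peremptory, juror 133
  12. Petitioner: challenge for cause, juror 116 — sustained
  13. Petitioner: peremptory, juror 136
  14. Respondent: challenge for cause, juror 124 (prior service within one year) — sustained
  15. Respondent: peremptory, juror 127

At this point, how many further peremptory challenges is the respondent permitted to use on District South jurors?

3

Respondent peremptories so far: #134, #126, #137, #128, #133, #127 — 6 of 9 used, 3 left overall.
Against District South: #137 — 1 used; per-district cap 6 leaves 5.
Binding limit: min(3, 5) = 3.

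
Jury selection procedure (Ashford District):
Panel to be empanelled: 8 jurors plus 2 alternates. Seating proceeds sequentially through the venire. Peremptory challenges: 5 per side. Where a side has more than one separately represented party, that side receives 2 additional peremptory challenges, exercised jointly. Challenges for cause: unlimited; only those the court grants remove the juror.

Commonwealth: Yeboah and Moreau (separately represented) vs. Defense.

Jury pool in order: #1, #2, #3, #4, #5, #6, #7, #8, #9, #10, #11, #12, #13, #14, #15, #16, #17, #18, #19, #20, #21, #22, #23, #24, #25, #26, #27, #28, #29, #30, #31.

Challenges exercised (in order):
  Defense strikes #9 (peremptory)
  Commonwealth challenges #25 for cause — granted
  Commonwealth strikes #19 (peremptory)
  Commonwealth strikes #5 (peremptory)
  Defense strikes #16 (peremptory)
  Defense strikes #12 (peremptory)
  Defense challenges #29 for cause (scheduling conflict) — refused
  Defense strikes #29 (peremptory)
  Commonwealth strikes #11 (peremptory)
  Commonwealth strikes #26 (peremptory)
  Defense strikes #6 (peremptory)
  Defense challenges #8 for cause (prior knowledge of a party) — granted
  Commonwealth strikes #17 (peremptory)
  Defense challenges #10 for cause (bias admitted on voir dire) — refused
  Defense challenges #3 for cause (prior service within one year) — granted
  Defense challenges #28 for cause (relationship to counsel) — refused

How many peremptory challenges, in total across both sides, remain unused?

2

Commonwealth allotment: 5 base + 2 multi-party = 7. Defense allotment: 5.
Commonwealth peremptories used: #19, #5, #11, #26, #17 — 5 (the for-cause on #25 doesn't count).
Defense peremptories used: #9, #16, #12, #29, #6 — 5 (for-cause on #29, #8, #10, #3, #28 don't count).
Remaining: (7 − 5) + (5 − 5) = 2.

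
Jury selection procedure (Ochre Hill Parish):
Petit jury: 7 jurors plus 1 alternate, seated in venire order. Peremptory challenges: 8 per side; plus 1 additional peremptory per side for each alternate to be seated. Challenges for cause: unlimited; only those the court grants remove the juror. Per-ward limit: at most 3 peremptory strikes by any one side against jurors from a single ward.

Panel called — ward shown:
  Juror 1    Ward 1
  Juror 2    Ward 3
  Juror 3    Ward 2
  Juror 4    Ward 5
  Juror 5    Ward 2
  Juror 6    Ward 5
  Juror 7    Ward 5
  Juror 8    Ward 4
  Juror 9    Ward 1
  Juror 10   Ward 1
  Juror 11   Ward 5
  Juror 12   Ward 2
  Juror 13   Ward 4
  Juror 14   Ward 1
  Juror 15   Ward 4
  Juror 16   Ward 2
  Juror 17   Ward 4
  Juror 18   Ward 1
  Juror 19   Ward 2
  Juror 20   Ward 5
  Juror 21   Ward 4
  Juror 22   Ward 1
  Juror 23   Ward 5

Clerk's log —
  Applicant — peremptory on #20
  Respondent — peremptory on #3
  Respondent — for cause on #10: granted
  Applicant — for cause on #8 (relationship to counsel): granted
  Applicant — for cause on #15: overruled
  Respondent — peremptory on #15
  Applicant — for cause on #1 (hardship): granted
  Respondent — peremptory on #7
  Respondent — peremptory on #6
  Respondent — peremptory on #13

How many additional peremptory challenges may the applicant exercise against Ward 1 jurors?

Applicant peremptories so far: #20 — 1 of 9 used, 8 left overall.
Against Ward 1: none yet — per-ward cap 3 leaves 3.
Binding limit: min(8, 3) = 3.

3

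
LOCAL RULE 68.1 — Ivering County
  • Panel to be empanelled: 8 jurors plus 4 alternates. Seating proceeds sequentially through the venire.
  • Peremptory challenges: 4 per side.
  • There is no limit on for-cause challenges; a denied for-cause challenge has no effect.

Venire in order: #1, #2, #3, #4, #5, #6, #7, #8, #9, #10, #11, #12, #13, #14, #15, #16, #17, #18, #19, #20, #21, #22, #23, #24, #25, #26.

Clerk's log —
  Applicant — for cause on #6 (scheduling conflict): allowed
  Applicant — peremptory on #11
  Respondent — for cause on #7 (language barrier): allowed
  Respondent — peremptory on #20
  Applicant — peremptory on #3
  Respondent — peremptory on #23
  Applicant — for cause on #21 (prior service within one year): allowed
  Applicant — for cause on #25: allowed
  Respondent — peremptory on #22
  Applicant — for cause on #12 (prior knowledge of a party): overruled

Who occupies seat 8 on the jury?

Removed: #3, #6, #7, #11, #20, #21, #22, #23, #25. (#12 stays — for-cause denied.)
Seating in order: seats 1–8 → #1, #2, #4, #5, #8, #9, #10, #12; alternates → #13, #14, #15, #16.
So seat 8 is #12.

12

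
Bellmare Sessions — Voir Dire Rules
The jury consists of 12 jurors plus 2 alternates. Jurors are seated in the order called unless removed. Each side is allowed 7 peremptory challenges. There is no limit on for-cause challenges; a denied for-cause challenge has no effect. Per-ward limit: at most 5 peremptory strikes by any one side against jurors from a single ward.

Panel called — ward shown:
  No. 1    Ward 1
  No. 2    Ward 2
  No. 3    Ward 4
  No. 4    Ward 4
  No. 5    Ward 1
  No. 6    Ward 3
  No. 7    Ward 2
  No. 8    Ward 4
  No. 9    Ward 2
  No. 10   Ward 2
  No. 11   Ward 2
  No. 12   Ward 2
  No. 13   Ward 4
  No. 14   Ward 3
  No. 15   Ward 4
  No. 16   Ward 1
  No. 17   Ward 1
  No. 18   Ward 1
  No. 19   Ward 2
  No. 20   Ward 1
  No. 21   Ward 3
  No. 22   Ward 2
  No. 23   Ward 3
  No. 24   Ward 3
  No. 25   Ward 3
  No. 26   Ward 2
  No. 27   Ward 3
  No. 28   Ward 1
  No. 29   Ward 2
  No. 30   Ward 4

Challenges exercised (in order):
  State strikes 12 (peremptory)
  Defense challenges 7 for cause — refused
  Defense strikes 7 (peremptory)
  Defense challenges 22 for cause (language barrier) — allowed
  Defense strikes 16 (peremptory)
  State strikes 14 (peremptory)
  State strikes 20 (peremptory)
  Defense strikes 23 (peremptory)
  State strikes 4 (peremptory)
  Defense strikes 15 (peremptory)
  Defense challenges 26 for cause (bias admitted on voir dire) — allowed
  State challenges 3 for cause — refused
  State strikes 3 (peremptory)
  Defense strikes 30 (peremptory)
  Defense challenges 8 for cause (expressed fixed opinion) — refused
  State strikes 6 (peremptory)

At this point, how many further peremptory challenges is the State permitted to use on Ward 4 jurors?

1

State peremptories so far: #12, #14, #20, #4, #3, #6 — 6 of 7 used, 1 left overall.
Against Ward 4: #4, #3 — 2 used; per-ward cap 5 leaves 3.
Binding limit: min(1, 3) = 1.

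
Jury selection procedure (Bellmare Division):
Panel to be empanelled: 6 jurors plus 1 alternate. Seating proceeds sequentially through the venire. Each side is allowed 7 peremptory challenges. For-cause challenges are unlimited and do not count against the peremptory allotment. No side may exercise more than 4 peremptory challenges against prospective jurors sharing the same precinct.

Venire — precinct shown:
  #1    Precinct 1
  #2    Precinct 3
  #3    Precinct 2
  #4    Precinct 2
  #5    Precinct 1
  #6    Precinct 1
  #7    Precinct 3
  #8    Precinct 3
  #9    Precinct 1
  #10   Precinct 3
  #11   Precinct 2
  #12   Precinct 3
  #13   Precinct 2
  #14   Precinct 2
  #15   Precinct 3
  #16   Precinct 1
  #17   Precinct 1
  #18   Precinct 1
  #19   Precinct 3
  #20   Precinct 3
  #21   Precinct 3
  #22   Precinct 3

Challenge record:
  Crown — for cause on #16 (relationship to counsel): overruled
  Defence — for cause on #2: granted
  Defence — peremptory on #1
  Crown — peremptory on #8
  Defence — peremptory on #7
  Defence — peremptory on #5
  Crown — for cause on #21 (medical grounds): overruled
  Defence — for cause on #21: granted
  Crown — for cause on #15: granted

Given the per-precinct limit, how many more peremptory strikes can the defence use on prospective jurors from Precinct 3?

Defence peremptories so far: #1, #7, #5 — 3 of 7 used, 4 left overall.
Against Precinct 3: #7 — 1 used; per-precinct cap 4 leaves 3.
Binding limit: min(4, 3) = 3.

3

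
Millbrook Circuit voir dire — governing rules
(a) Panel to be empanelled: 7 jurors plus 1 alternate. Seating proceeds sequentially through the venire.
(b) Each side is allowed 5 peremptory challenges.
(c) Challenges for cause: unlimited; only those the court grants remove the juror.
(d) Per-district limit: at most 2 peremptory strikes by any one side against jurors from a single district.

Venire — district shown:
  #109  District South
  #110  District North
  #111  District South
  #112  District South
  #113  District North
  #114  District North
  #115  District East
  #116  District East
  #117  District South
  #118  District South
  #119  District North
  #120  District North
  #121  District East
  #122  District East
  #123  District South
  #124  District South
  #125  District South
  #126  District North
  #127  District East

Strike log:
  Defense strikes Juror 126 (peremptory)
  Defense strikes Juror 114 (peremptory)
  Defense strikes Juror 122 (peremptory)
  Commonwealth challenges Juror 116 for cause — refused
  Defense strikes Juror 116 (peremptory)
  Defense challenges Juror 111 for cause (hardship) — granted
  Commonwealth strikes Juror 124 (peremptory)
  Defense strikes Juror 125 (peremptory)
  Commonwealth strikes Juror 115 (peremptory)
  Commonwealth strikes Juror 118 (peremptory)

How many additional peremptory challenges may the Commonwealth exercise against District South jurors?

0

Commonwealth peremptories so far: #124, #115, #118 — 3 of 5 used, 2 left overall.
Against District South: #124, #118 — 2 used; per-district cap 2 leaves 0.
Binding limit: min(2, 0) = 0.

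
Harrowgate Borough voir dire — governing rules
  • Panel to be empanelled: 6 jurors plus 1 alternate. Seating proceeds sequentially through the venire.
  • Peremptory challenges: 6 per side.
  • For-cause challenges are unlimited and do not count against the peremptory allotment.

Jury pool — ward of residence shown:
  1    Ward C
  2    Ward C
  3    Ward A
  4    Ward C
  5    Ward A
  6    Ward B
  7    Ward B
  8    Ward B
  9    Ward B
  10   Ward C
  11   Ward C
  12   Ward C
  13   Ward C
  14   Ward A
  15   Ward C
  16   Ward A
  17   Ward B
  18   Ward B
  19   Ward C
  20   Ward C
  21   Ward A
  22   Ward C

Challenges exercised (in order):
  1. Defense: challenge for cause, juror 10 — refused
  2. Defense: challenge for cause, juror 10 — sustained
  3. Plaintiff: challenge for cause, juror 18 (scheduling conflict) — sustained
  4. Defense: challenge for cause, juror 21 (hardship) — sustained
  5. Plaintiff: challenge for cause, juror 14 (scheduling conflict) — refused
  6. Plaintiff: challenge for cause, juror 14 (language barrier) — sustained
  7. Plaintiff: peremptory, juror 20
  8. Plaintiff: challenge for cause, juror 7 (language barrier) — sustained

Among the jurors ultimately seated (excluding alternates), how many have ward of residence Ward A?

2

Removed: #7, #10, #14, #18, #20, #21.
Seated jurors 1–6: #1, #2, #3, #4, #5, #6 (alternates #8 not counted).
Of those, in Ward A: #3, #5 → 2.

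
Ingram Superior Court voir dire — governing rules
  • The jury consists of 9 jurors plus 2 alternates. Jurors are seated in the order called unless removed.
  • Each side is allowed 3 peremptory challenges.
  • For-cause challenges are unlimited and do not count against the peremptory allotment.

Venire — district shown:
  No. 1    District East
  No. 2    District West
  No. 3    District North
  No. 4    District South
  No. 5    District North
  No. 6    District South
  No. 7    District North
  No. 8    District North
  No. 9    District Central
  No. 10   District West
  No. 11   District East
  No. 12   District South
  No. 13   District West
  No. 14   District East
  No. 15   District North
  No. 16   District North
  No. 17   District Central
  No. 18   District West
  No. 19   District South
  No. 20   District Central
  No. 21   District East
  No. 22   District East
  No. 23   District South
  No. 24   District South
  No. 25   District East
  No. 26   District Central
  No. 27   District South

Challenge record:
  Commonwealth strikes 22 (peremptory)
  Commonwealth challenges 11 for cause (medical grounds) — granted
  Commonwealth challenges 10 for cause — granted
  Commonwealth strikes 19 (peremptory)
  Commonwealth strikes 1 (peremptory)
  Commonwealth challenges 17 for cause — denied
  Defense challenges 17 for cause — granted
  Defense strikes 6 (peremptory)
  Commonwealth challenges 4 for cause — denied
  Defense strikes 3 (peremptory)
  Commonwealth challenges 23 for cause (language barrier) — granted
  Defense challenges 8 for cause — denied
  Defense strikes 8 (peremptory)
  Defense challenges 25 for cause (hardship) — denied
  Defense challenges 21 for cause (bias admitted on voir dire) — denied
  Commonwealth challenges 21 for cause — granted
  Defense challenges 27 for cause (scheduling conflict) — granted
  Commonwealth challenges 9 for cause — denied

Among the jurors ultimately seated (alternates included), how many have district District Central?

1

Removed: #1, #3, #6, #8, #10, #11, #17, #19, #21, #22, #23, #27.
Seated (11 incl. alternates): #2, #4, #5, #7, #9, #12, #13, #14, #15, #16, #18.
Of those, in District Central: #9 → 1.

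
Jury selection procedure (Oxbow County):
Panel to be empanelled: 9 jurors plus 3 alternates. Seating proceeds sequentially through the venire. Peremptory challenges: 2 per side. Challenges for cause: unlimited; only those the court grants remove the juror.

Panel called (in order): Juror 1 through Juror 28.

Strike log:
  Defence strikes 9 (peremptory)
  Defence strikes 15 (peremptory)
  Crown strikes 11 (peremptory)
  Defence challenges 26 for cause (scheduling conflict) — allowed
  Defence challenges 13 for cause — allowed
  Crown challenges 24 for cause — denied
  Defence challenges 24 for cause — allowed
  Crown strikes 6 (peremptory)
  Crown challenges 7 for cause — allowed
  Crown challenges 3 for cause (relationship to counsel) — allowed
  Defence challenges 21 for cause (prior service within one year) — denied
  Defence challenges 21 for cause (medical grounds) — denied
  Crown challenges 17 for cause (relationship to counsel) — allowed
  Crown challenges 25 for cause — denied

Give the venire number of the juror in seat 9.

16

Removed: #3, #6, #7, #9, #11, #13, #15, #17, #24, #26. (#21, #25 stay — for-cause denied.)
Seating in order: seats 1–9 → #1, #2, #4, #5, #8, #10, #12, #14, #16; alternates → #18, #19, #20.
So seat 9 is #16.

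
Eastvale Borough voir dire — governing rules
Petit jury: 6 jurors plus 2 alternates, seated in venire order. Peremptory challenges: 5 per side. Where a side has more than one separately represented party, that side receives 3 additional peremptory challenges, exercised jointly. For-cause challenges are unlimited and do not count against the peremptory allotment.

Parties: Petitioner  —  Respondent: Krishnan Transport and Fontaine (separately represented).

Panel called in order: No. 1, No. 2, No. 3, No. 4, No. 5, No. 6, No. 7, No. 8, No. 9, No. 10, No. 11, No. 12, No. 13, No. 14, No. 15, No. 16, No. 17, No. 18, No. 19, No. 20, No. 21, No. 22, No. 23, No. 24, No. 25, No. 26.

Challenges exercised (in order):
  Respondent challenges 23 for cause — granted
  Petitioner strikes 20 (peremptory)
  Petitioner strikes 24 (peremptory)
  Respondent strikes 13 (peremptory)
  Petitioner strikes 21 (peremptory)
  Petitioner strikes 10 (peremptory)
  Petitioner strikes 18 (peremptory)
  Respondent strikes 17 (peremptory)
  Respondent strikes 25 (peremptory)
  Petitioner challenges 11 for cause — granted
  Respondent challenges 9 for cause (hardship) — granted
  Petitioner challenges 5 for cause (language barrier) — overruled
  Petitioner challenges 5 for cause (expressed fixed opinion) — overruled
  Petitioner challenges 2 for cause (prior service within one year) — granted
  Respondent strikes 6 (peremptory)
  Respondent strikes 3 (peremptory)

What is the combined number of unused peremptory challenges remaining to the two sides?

Petitioner allotment: 5. Respondent allotment: 5 base + 3 multi-party = 8.
Petitioner peremptories used: #20, #24, #21, #10, #18 — 5 (for-cause on #11, #5, #5, #2 don't count).
Respondent peremptories used: #13, #17, #25, #6, #3 — 5 (for-cause on #23, #9 don't count).
Remaining: (5 − 5) + (8 − 5) = 3.

3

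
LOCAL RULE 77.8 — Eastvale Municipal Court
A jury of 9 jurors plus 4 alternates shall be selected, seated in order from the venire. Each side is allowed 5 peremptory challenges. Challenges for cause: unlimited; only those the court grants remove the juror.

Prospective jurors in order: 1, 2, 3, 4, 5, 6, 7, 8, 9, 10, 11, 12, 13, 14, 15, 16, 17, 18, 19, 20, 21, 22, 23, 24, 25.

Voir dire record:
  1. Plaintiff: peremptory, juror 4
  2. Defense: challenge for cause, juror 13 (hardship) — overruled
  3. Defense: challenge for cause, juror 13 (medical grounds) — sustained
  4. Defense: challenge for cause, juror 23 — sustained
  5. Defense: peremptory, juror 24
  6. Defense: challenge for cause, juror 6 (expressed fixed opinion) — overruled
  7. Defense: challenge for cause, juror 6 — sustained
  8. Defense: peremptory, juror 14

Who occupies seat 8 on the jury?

Removed: #4, #6, #13, #14, #23, #24.
Seating in order: seats 1–9 → #1, #2, #3, #5, #7, #8, #9, #10, #11; alternates → #12, #15, #16, #17.
So seat 8 is #10.

10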